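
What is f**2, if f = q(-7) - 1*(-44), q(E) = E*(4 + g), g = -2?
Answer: 900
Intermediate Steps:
q(E) = 2*E (q(E) = E*(4 - 2) = E*2 = 2*E)
f = 30 (f = 2*(-7) - 1*(-44) = -14 + 44 = 30)
f**2 = 30**2 = 900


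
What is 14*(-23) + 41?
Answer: -281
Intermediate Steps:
14*(-23) + 41 = -322 + 41 = -281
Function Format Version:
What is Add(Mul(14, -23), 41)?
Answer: -281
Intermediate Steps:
Add(Mul(14, -23), 41) = Add(-322, 41) = -281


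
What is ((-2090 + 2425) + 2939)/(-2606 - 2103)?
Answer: -3274/4709 ≈ -0.69526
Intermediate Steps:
((-2090 + 2425) + 2939)/(-2606 - 2103) = (335 + 2939)/(-4709) = 3274*(-1/4709) = -3274/4709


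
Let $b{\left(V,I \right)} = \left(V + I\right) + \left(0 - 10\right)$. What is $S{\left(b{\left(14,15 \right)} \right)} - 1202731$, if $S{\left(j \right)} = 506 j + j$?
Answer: $-1193098$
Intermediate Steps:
$b{\left(V,I \right)} = -10 + I + V$ ($b{\left(V,I \right)} = \left(I + V\right) - 10 = -10 + I + V$)
$S{\left(j \right)} = 507 j$
$S{\left(b{\left(14,15 \right)} \right)} - 1202731 = 507 \left(-10 + 15 + 14\right) - 1202731 = 507 \cdot 19 - 1202731 = 9633 - 1202731 = -1193098$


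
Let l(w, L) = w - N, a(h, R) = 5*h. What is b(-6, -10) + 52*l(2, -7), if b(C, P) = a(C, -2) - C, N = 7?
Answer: -284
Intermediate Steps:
b(C, P) = 4*C (b(C, P) = 5*C - C = 4*C)
l(w, L) = -7 + w (l(w, L) = w - 1*7 = w - 7 = -7 + w)
b(-6, -10) + 52*l(2, -7) = 4*(-6) + 52*(-7 + 2) = -24 + 52*(-5) = -24 - 260 = -284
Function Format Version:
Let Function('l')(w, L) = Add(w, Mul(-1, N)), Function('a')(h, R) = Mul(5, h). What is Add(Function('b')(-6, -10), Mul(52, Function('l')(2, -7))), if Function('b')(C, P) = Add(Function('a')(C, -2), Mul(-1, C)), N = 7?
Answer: -284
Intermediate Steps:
Function('b')(C, P) = Mul(4, C) (Function('b')(C, P) = Add(Mul(5, C), Mul(-1, C)) = Mul(4, C))
Function('l')(w, L) = Add(-7, w) (Function('l')(w, L) = Add(w, Mul(-1, 7)) = Add(w, -7) = Add(-7, w))
Add(Function('b')(-6, -10), Mul(52, Function('l')(2, -7))) = Add(Mul(4, -6), Mul(52, Add(-7, 2))) = Add(-24, Mul(52, -5)) = Add(-24, -260) = -284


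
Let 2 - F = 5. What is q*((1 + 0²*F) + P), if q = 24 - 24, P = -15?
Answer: 0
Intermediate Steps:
F = -3 (F = 2 - 1*5 = 2 - 5 = -3)
q = 0
q*((1 + 0²*F) + P) = 0*((1 + 0²*(-3)) - 15) = 0*((1 + 0*(-3)) - 15) = 0*((1 + 0) - 15) = 0*(1 - 15) = 0*(-14) = 0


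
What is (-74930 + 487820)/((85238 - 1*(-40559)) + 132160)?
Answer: 412890/257957 ≈ 1.6006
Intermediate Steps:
(-74930 + 487820)/((85238 - 1*(-40559)) + 132160) = 412890/((85238 + 40559) + 132160) = 412890/(125797 + 132160) = 412890/257957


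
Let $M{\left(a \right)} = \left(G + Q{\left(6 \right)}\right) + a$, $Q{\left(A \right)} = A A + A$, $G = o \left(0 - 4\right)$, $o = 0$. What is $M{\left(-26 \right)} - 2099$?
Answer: $-2083$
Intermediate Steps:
$G = 0$ ($G = 0 \left(0 - 4\right) = 0 \left(-4\right) = 0$)
$Q{\left(A \right)} = A + A^{2}$ ($Q{\left(A \right)} = A^{2} + A = A + A^{2}$)
$M{\left(a \right)} = 42 + a$ ($M{\left(a \right)} = \left(0 + 6 \left(1 + 6\right)\right) + a = \left(0 + 6 \cdot 7\right) + a = \left(0 + 42\right) + a = 42 + a$)
$M{\left(-26 \right)} - 2099 = \left(42 - 26\right) - 2099 = 16 - 2099 = -2083$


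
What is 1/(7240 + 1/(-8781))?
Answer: 8781/63574439 ≈ 0.00013812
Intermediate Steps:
1/(7240 + 1/(-8781)) = 1/(7240 - 1/8781) = 1/(63574439/8781) = 8781/63574439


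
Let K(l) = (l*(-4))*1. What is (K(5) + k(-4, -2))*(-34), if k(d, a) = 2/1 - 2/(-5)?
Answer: 2992/5 ≈ 598.40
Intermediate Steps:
k(d, a) = 12/5 (k(d, a) = 2*1 - 2*(-1/5) = 2 + 2/5 = 12/5)
K(l) = -4*l (K(l) = -4*l*1 = -4*l)
(K(5) + k(-4, -2))*(-34) = (-4*5 + 12/5)*(-34) = (-20 + 12/5)*(-34) = -88/5*(-34) = 2992/5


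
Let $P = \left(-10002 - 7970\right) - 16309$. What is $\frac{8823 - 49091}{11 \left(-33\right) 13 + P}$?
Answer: $\frac{10067}{9750} \approx 1.0325$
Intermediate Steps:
$P = -34281$ ($P = -17972 - 16309 = -34281$)
$\frac{8823 - 49091}{11 \left(-33\right) 13 + P} = \frac{8823 - 49091}{11 \left(-33\right) 13 - 34281} = - \frac{40268}{\left(-363\right) 13 - 34281} = - \frac{40268}{-4719 - 34281} = - \frac{40268}{-39000} = \left(-40268\right) \left(- \frac{1}{39000}\right) = \frac{10067}{9750}$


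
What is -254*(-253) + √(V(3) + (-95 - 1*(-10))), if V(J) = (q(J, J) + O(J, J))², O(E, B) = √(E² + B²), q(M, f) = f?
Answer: 64262 + √(-58 + 18*√2) ≈ 64262.0 + 5.7048*I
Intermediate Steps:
O(E, B) = √(B² + E²)
V(J) = (J + √2*√(J²))² (V(J) = (J + √(J² + J²))² = (J + √(2*J²))² = (J + √2*√(J²))²)
-254*(-253) + √(V(3) + (-95 - 1*(-10))) = -254*(-253) + √((3 + √2*√(3²))² + (-95 - 1*(-10))) = 64262 + √((3 + √2*√9)² + (-95 + 10)) = 64262 + √((3 + √2*3)² - 85) = 64262 + √((3 + 3*√2)² - 85) = 64262 + √(-85 + (3 + 3*√2)²)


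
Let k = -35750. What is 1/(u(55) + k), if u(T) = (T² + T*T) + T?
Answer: -1/29645 ≈ -3.3733e-5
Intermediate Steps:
u(T) = T + 2*T² (u(T) = (T² + T²) + T = 2*T² + T = T + 2*T²)
1/(u(55) + k) = 1/(55*(1 + 2*55) - 35750) = 1/(55*(1 + 110) - 35750) = 1/(55*111 - 35750) = 1/(6105 - 35750) = 1/(-29645) = -1/29645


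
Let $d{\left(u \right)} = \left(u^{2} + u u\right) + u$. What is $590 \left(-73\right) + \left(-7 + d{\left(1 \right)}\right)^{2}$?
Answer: $-43054$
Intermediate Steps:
$d{\left(u \right)} = u + 2 u^{2}$ ($d{\left(u \right)} = \left(u^{2} + u^{2}\right) + u = 2 u^{2} + u = u + 2 u^{2}$)
$590 \left(-73\right) + \left(-7 + d{\left(1 \right)}\right)^{2} = 590 \left(-73\right) + \left(-7 + 1 \left(1 + 2 \cdot 1\right)\right)^{2} = -43070 + \left(-7 + 1 \left(1 + 2\right)\right)^{2} = -43070 + \left(-7 + 1 \cdot 3\right)^{2} = -43070 + \left(-7 + 3\right)^{2} = -43070 + \left(-4\right)^{2} = -43070 + 16 = -43054$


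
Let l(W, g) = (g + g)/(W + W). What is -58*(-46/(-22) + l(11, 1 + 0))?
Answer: -1392/11 ≈ -126.55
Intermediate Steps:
l(W, g) = g/W (l(W, g) = (2*g)/((2*W)) = (2*g)*(1/(2*W)) = g/W)
-58*(-46/(-22) + l(11, 1 + 0)) = -58*(-46/(-22) + (1 + 0)/11) = -58*(-46*(-1/22) + 1*(1/11)) = -58*(23/11 + 1/11) = -58*24/11 = -1392/11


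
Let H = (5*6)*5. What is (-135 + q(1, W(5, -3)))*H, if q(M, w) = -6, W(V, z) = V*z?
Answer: -21150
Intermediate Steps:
H = 150 (H = 30*5 = 150)
(-135 + q(1, W(5, -3)))*H = (-135 - 6)*150 = -141*150 = -21150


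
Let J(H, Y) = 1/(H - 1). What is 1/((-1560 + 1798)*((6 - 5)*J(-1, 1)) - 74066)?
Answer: -1/74185 ≈ -1.3480e-5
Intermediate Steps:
J(H, Y) = 1/(-1 + H)
1/((-1560 + 1798)*((6 - 5)*J(-1, 1)) - 74066) = 1/((-1560 + 1798)*((6 - 5)/(-1 - 1)) - 74066) = 1/(238*(1/(-2)) - 74066) = 1/(238*(1*(-1/2)) - 74066) = 1/(238*(-1/2) - 74066) = 1/(-119 - 74066) = 1/(-74185) = -1/74185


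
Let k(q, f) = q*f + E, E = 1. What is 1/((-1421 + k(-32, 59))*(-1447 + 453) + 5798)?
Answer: 1/3293950 ≈ 3.0359e-7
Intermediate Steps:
k(q, f) = 1 + f*q (k(q, f) = q*f + 1 = f*q + 1 = 1 + f*q)
1/((-1421 + k(-32, 59))*(-1447 + 453) + 5798) = 1/((-1421 + (1 + 59*(-32)))*(-1447 + 453) + 5798) = 1/((-1421 + (1 - 1888))*(-994) + 5798) = 1/((-1421 - 1887)*(-994) + 5798) = 1/(-3308*(-994) + 5798) = 1/(3288152 + 5798) = 1/3293950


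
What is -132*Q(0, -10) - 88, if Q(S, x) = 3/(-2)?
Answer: 110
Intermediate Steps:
Q(S, x) = -3/2 (Q(S, x) = 3*(-½) = -3/2)
-132*Q(0, -10) - 88 = -132*(-3/2) - 88 = 198 - 88 = 110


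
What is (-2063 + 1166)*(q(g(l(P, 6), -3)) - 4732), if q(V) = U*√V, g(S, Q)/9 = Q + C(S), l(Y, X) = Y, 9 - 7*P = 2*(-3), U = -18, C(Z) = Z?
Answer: 4244604 + 48438*I*√42/7 ≈ 4.2446e+6 + 44845.0*I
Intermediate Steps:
P = 15/7 (P = 9/7 - 2*(-3)/7 = 9/7 - ⅐*(-6) = 9/7 + 6/7 = 15/7 ≈ 2.1429)
g(S, Q) = 9*Q + 9*S (g(S, Q) = 9*(Q + S) = 9*Q + 9*S)
q(V) = -18*√V
(-2063 + 1166)*(q(g(l(P, 6), -3)) - 4732) = (-2063 + 1166)*(-18*√(9*(-3) + 9*(15/7)) - 4732) = -897*(-18*√(-27 + 135/7) - 4732) = -897*(-54*I*√42/7 - 4732) = -897*(-4732 - 54*I*√42/7) = 4244604 + 48438*I*√42/7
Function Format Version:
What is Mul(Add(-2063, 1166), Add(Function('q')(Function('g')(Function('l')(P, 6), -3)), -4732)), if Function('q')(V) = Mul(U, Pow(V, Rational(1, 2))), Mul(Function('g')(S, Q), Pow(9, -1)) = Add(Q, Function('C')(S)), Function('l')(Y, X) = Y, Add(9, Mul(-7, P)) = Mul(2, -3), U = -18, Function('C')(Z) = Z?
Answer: Add(4244604, Mul(Rational(48438, 7), I, Pow(42, Rational(1, 2)))) ≈ Add(4.2446e+6, Mul(44845., I))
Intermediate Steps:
P = Rational(15, 7) (P = Add(Rational(9, 7), Mul(Rational(-1, 7), Mul(2, -3))) = Add(Rational(9, 7), Mul(Rational(-1, 7), -6)) = Add(Rational(9, 7), Rational(6, 7)) = Rational(15, 7) ≈ 2.1429)
Function('g')(S, Q) = Add(Mul(9, Q), Mul(9, S)) (Function('g')(S, Q) = Mul(9, Add(Q, S)) = Add(Mul(9, Q), Mul(9, S)))
Function('q')(V) = Mul(-18, Pow(V, Rational(1, 2)))
Mul(Add(-2063, 1166), Add(Function('q')(Function('g')(Function('l')(P, 6), -3)), -4732)) = Mul(Add(-2063, 1166), Add(Mul(-18, Pow(Add(Mul(9, -3), Mul(9, Rational(15, 7))), Rational(1, 2))), -4732)) = Mul(-897, Add(Mul(-18, Pow(Add(-27, Rational(135, 7)), Rational(1, 2))), -4732)) = Mul(-897, Add(Mul(-18, Pow(Rational(-54, 7), Rational(1, 2))), -4732)) = Mul(-897, Add(Mul(-18, Mul(Rational(3, 7), I, Pow(42, Rational(1, 2)))), -4732)) = Mul(-897, Add(Mul(Rational(-54, 7), I, Pow(42, Rational(1, 2))), -4732)) = Mul(-897, Add(-4732, Mul(Rational(-54, 7), I, Pow(42, Rational(1, 2))))) = Add(4244604, Mul(Rational(48438, 7), I, Pow(42, Rational(1, 2))))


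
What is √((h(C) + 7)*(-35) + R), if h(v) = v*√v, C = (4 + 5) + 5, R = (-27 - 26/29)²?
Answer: √(448436 - 412090*√14)/29 ≈ 36.058*I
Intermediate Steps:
R = 654481/841 (R = (-27 - 26*1/29)² = (-27 - 26/29)² = (-809/29)² = 654481/841 ≈ 778.22)
C = 14 (C = 9 + 5 = 14)
h(v) = v^(3/2)
√((h(C) + 7)*(-35) + R) = √((14^(3/2) + 7)*(-35) + 654481/841) = √((14*√14 + 7)*(-35) + 654481/841) = √((7 + 14*√14)*(-35) + 654481/841) = √((-245 - 490*√14) + 654481/841) = √(448436/841 - 490*√14)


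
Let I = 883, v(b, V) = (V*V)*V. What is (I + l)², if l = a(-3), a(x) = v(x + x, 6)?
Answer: 1207801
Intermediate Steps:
v(b, V) = V³ (v(b, V) = V²*V = V³)
a(x) = 216 (a(x) = 6³ = 216)
l = 216
(I + l)² = (883 + 216)² = 1099² = 1207801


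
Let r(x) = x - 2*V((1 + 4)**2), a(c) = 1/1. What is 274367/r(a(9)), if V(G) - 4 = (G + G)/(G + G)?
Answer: -274367/9 ≈ -30485.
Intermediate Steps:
a(c) = 1
V(G) = 5 (V(G) = 4 + (G + G)/(G + G) = 4 + (2*G)/((2*G)) = 4 + (2*G)*(1/(2*G)) = 4 + 1 = 5)
r(x) = -10 + x (r(x) = x - 2*5 = x - 10 = -10 + x)
274367/r(a(9)) = 274367/(-10 + 1) = 274367/(-9) = 274367*(-1/9) = -274367/9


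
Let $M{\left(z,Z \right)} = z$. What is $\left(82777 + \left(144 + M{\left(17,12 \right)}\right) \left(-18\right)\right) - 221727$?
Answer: $-141848$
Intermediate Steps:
$\left(82777 + \left(144 + M{\left(17,12 \right)}\right) \left(-18\right)\right) - 221727 = \left(82777 + \left(144 + 17\right) \left(-18\right)\right) - 221727 = \left(82777 + 161 \left(-18\right)\right) - 221727 = \left(82777 - 2898\right) - 221727 = 79879 - 221727 = -141848$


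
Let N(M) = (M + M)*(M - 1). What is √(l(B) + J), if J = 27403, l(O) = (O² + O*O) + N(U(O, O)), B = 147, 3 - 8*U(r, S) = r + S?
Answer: √4693762/8 ≈ 270.81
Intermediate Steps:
U(r, S) = 3/8 - S/8 - r/8 (U(r, S) = 3/8 - (r + S)/8 = 3/8 - (S + r)/8 = 3/8 + (-S/8 - r/8) = 3/8 - S/8 - r/8)
N(M) = 2*M*(-1 + M) (N(M) = (2*M)*(-1 + M) = 2*M*(-1 + M))
l(O) = 2*O² + 2*(-5/8 - O/4)*(3/8 - O/4) (l(O) = (O² + O*O) + 2*(3/8 - O/8 - O/8)*(-1 + (3/8 - O/8 - O/8)) = (O² + O²) + 2*(3/8 - O/4)*(-1 + (3/8 - O/4)) = 2*O² + 2*(3/8 - O/4)*(-5/8 - O/4) = 2*O² + 2*(-5/8 - O/4)*(3/8 - O/4))
√(l(B) + J) = √((-15/32 + (⅛)*147 + (17/8)*147²) + 27403) = √((-15/32 + 147/8 + (17/8)*21609) + 27403) = √((-15/32 + 147/8 + 367353/8) + 27403) = √(1469985/32 + 27403) = √(2346881/32) = √4693762/8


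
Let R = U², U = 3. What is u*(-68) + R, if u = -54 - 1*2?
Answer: 3817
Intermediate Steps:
u = -56 (u = -54 - 2 = -56)
R = 9 (R = 3² = 9)
u*(-68) + R = -56*(-68) + 9 = 3808 + 9 = 3817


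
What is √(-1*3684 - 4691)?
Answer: 5*I*√335 ≈ 91.515*I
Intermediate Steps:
√(-1*3684 - 4691) = √(-3684 - 4691) = √(-8375) = 5*I*√335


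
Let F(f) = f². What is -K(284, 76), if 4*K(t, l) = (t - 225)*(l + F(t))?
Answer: -1190797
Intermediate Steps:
K(t, l) = (-225 + t)*(l + t²)/4 (K(t, l) = ((t - 225)*(l + t²))/4 = ((-225 + t)*(l + t²))/4 = (-225 + t)*(l + t²)/4)
-K(284, 76) = -(-225/4*76 - 225/4*284² + (¼)*284³ + (¼)*76*284) = -(-4275 - 225/4*80656 + (¼)*22906304 + 5396) = -(-4275 - 4536900 + 5726576 + 5396) = -1*1190797 = -1190797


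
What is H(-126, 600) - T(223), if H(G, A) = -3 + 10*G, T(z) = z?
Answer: -1486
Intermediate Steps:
H(-126, 600) - T(223) = (-3 + 10*(-126)) - 1*223 = (-3 - 1260) - 223 = -1263 - 223 = -1486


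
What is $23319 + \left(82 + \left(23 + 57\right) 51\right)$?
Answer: $27481$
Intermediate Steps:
$23319 + \left(82 + \left(23 + 57\right) 51\right) = 23319 + \left(82 + 80 \cdot 51\right) = 23319 + \left(82 + 4080\right) = 23319 + 4162 = 27481$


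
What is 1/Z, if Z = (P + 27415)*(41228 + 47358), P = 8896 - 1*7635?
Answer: 1/2540292136 ≈ 3.9366e-10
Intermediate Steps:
P = 1261 (P = 8896 - 7635 = 1261)
Z = 2540292136 (Z = (1261 + 27415)*(41228 + 47358) = 28676*88586 = 2540292136)
1/Z = 1/2540292136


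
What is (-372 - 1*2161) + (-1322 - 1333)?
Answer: -5188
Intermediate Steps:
(-372 - 1*2161) + (-1322 - 1333) = (-372 - 2161) - 2655 = -2533 - 2655 = -5188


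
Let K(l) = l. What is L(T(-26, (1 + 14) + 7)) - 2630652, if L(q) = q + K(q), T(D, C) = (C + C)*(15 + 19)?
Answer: -2627660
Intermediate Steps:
T(D, C) = 68*C (T(D, C) = (2*C)*34 = 68*C)
L(q) = 2*q (L(q) = q + q = 2*q)
L(T(-26, (1 + 14) + 7)) - 2630652 = 2*(68*((1 + 14) + 7)) - 2630652 = 2*(68*(15 + 7)) - 2630652 = 2*(68*22) - 2630652 = 2*1496 - 2630652 = 2992 - 2630652 = -2627660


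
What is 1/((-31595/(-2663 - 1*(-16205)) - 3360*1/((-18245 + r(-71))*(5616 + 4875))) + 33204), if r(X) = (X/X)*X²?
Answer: 156323390574/5190197144463641 ≈ 3.0119e-5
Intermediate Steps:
r(X) = X² (r(X) = 1*X² = X²)
1/((-31595/(-2663 - 1*(-16205)) - 3360*1/((-18245 + r(-71))*(5616 + 4875))) + 33204) = 1/((-31595/(-2663 - 1*(-16205)) - 3360*1/((-18245 + (-71)²)*(5616 + 4875))) + 33204) = 1/((-31595/(-2663 + 16205) - 3360*1/(10491*(-18245 + 5041))) + 33204) = 1/((-31595/13542 - 3360/(10491*(-13204))) + 33204) = 1/((-31595*1/13542 - 3360/(-138523164)) + 33204) = 1/((-31595/13542 - 3360*(-1/138523164)) + 33204) = 1/((-31595/13542 + 280/11543597) + 33204) = 1/(-364716155455/156323390574 + 33204) = 1/(5190197144463641/156323390574) = 156323390574/5190197144463641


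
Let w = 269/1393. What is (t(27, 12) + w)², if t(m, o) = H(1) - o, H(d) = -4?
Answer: 484836361/1940449 ≈ 249.86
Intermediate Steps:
w = 269/1393 (w = 269*(1/1393) = 269/1393 ≈ 0.19311)
t(m, o) = -4 - o
(t(27, 12) + w)² = ((-4 - 1*12) + 269/1393)² = ((-4 - 12) + 269/1393)² = (-16 + 269/1393)² = (-22019/1393)² = 484836361/1940449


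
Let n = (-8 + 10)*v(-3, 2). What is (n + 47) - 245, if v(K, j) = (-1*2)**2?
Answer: -190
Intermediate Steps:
v(K, j) = 4 (v(K, j) = (-2)**2 = 4)
n = 8 (n = (-8 + 10)*4 = 2*4 = 8)
(n + 47) - 245 = (8 + 47) - 245 = 55 - 245 = -190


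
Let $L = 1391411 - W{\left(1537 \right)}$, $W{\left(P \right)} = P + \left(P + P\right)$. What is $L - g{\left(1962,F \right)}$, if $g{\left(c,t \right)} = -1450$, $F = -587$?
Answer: $1388250$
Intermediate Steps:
$W{\left(P \right)} = 3 P$ ($W{\left(P \right)} = P + 2 P = 3 P$)
$L = 1386800$ ($L = 1391411 - 3 \cdot 1537 = 1391411 - 4611 = 1386800$)
$L - g{\left(1962,F \right)} = 1386800 - -1450 = 1386800 + 1450 = 1388250$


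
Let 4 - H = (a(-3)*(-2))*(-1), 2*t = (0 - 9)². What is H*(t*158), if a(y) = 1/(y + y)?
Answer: 27729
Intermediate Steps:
a(y) = 1/(2*y)
t = 81/2 (t = (0 - 9)²/2 = (½)*(-9)² = (½)*81 = 81/2 ≈ 40.500)
H = 13/3 (H = 4 - ((½)/(-3))*(-2)*(-1) = 4 - ((½)*(-⅓))*(-2)*(-1) = 4 - (-⅙*(-2))*(-1) = 4 - (-1)/3 = 4 - 1*(-⅓) = 4 + ⅓ = 13/3 ≈ 4.3333)
H*(t*158) = 13*((81/2)*158)/3 = (13/3)*6399 = 27729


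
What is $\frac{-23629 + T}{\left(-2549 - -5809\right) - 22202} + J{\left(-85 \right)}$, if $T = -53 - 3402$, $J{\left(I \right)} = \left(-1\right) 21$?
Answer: $- \frac{61783}{3157} \approx -19.57$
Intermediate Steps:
$J{\left(I \right)} = -21$
$T = -3455$ ($T = -53 - 3402 = -3455$)
$\frac{-23629 + T}{\left(-2549 - -5809\right) - 22202} + J{\left(-85 \right)} = \frac{-23629 - 3455}{\left(-2549 - -5809\right) - 22202} - 21 = - \frac{27084}{\left(-2549 + 5809\right) - 22202} - 21 = - \frac{27084}{3260 - 22202} - 21 = - \frac{27084}{-18942} - 21 = \left(-27084\right) \left(- \frac{1}{18942}\right) - 21 = \frac{4514}{3157} - 21 = - \frac{61783}{3157}$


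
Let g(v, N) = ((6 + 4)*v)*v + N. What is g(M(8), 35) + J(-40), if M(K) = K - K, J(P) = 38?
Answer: 73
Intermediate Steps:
M(K) = 0
g(v, N) = N + 10*v² (g(v, N) = (10*v)*v + N = 10*v² + N = N + 10*v²)
g(M(8), 35) + J(-40) = (35 + 10*0²) + 38 = (35 + 10*0) + 38 = (35 + 0) + 38 = 35 + 38 = 73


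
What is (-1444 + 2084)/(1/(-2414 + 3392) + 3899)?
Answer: 625920/3813223 ≈ 0.16414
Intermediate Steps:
(-1444 + 2084)/(1/(-2414 + 3392) + 3899) = 640/(1/978 + 3899) = 640/(3813223/978) = 640*(978/3813223) = 625920/3813223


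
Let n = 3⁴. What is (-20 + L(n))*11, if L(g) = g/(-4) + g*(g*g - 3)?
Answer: 23370941/4 ≈ 5.8427e+6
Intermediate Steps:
n = 81
L(g) = -g/4 + g*(-3 + g²) (L(g) = g*(-¼) + g*(g² - 3) = -g/4 + g*(-3 + g²))
(-20 + L(n))*11 = (-20 + 81*(-13/4 + 81²))*11 = (-20 + 81*(-13/4 + 6561))*11 = (-20 + 81*(26231/4))*11 = (-20 + 2124711/4)*11 = (2124631/4)*11 = 23370941/4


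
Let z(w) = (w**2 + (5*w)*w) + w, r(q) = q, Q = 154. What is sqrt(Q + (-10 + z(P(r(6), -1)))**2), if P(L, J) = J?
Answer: sqrt(179) ≈ 13.379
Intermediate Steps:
z(w) = w + 6*w**2 (z(w) = (w**2 + 5*w**2) + w = 6*w**2 + w = w + 6*w**2)
sqrt(Q + (-10 + z(P(r(6), -1)))**2) = sqrt(154 + (-10 - (1 + 6*(-1)))**2) = sqrt(154 + (-10 - (1 - 6))**2) = sqrt(154 + (-10 - 1*(-5))**2) = sqrt(154 + (-10 + 5)**2) = sqrt(154 + (-5)**2) = sqrt(154 + 25) = sqrt(179)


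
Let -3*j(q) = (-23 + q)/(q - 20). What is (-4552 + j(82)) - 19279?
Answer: -4432625/186 ≈ -23831.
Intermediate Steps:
j(q) = -(-23 + q)/(3*(-20 + q)) (j(q) = -(-23 + q)/(3*(q - 20)) = -(-23 + q)/(3*(-20 + q)))
(-4552 + j(82)) - 19279 = (-4552 + (23 - 1*82)/(3*(-20 + 82))) - 19279 = (-4552 + (⅓)*(23 - 82)/62) - 19279 = (-4552 + (⅓)*(1/62)*(-59)) - 19279 = (-4552 - 59/186) - 19279 = -846731/186 - 19279 = -4432625/186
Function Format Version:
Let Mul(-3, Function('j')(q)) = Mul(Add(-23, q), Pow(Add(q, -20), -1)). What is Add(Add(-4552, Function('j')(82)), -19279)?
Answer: Rational(-4432625, 186) ≈ -23831.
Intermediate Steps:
Function('j')(q) = Mul(Rational(-1, 3), Pow(Add(-20, q), -1), Add(-23, q)) (Function('j')(q) = Mul(Rational(-1, 3), Mul(Add(-23, q), Pow(Add(q, -20), -1))) = Mul(Rational(-1, 3), Mul(Add(-23, q), Pow(Add(-20, q), -1))) = Mul(Rational(-1, 3), Mul(Pow(Add(-20, q), -1), Add(-23, q))) = Mul(Rational(-1, 3), Pow(Add(-20, q), -1), Add(-23, q)))
Add(Add(-4552, Function('j')(82)), -19279) = Add(Add(-4552, Mul(Rational(1, 3), Pow(Add(-20, 82), -1), Add(23, Mul(-1, 82)))), -19279) = Add(Add(-4552, Mul(Rational(1, 3), Pow(62, -1), Add(23, -82))), -19279) = Add(Add(-4552, Mul(Rational(1, 3), Rational(1, 62), -59)), -19279) = Add(Add(-4552, Rational(-59, 186)), -19279) = Add(Rational(-846731, 186), -19279) = Rational(-4432625, 186)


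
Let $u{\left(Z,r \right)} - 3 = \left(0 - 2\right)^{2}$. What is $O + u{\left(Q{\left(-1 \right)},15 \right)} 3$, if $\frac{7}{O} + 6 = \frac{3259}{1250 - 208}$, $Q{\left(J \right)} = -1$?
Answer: $\frac{55559}{2993} \approx 18.563$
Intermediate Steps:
$u{\left(Z,r \right)} = 7$ ($u{\left(Z,r \right)} = 3 + \left(0 - 2\right)^{2} = 3 + \left(-2\right)^{2} = 3 + 4 = 7$)
$O = - \frac{7294}{2993}$ ($O = \frac{7}{-6 + \frac{3259}{1250 - 208}} = \frac{7}{-6 + \frac{3259}{1042}} = \frac{7}{- \frac{2993}{1042}} = 7 \left(- \frac{1042}{2993}\right) = - \frac{7294}{2993} \approx -2.437$)
$O + u{\left(Q{\left(-1 \right)},15 \right)} 3 = - \frac{7294}{2993} + 7 \cdot 3 = - \frac{7294}{2993} + 21 = \frac{55559}{2993}$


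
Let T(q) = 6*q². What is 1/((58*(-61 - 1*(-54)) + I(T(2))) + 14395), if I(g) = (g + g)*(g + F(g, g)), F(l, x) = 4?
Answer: 1/15333 ≈ 6.5219e-5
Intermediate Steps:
I(g) = 2*g*(4 + g) (I(g) = (g + g)*(g + 4) = (2*g)*(4 + g) = 2*g*(4 + g))
1/((58*(-61 - 1*(-54)) + I(T(2))) + 14395) = 1/((58*(-61 - 1*(-54)) + 2*(6*2²)*(4 + 6*2²)) + 14395) = 1/((58*(-61 + 54) + 2*(6*4)*(4 + 6*4)) + 14395) = 1/((58*(-7) + 2*24*(4 + 24)) + 14395) = 1/((-406 + 2*24*28) + 14395) = 1/((-406 + 1344) + 14395) = 1/(938 + 14395) = 1/15333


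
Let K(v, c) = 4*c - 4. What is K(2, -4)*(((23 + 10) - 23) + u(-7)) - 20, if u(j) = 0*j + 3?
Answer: -280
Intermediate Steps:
u(j) = 3 (u(j) = 0 + 3 = 3)
K(v, c) = -4 + 4*c
K(2, -4)*(((23 + 10) - 23) + u(-7)) - 20 = (-4 + 4*(-4))*(((23 + 10) - 23) + 3) - 20 = (-4 - 16)*((33 - 23) + 3) - 20 = -20*(10 + 3) - 20 = -20*13 - 20 = -260 - 20 = -280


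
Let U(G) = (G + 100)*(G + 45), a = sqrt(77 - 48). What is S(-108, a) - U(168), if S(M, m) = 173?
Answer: -56911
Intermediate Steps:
a = sqrt(29) ≈ 5.3852
U(G) = (45 + G)*(100 + G) (U(G) = (100 + G)*(45 + G) = (45 + G)*(100 + G))
S(-108, a) - U(168) = 173 - (4500 + 168**2 + 145*168) = 173 - (4500 + 28224 + 24360) = 173 - 1*57084 = 173 - 57084 = -56911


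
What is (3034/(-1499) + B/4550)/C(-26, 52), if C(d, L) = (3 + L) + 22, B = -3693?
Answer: -19340507/525174650 ≈ -0.036827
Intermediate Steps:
C(d, L) = 25 + L
(3034/(-1499) + B/4550)/C(-26, 52) = (3034/(-1499) - 3693/4550)/(25 + 52) = (3034*(-1/1499) - 3693*1/4550)/77 = (-3034/1499 - 3693/4550)*(1/77) = -19340507/6820450*1/77 = -19340507/525174650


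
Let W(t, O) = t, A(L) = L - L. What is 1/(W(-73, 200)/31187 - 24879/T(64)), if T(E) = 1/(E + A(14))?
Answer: -31187/49657687945 ≈ -6.2804e-7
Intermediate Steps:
A(L) = 0
T(E) = 1/E (T(E) = 1/(E + 0) = 1/E)
1/(W(-73, 200)/31187 - 24879/T(64)) = 1/(-73/31187 - 24879/(1/64)) = 1/(-73*1/31187 - 24879/1/64) = 1/(-73/31187 - 24879*64) = 1/(-73/31187 - 1592256) = 1/(-49657687945/31187) = -31187/49657687945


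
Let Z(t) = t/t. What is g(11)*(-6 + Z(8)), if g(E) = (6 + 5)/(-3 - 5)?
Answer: 55/8 ≈ 6.8750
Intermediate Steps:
Z(t) = 1
g(E) = -11/8 (g(E) = 11/(-8) = 11*(-1/8) = -11/8)
g(11)*(-6 + Z(8)) = -11*(-6 + 1)/8 = -11/8*(-5) = 55/8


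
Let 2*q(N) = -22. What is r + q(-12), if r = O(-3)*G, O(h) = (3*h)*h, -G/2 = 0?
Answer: -11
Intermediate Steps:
G = 0 (G = -2*0 = 0)
q(N) = -11 (q(N) = (½)*(-22) = -11)
O(h) = 3*h²
r = 0 (r = (3*(-3)²)*0 = (3*9)*0 = 27*0 = 0)
r + q(-12) = 0 - 11 = -11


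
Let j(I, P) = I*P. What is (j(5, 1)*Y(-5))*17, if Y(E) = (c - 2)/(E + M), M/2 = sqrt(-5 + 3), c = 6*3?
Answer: -6800/33 - 2720*I*sqrt(2)/33 ≈ -206.06 - 116.57*I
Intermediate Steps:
c = 18
M = 2*I*sqrt(2) (M = 2*sqrt(-5 + 3) = 2*sqrt(-2) = 2*(I*sqrt(2)) = 2*I*sqrt(2) ≈ 2.8284*I)
Y(E) = 16/(E + 2*I*sqrt(2)) (Y(E) = (18 - 2)/(E + 2*I*sqrt(2)) = 16/(E + 2*I*sqrt(2)))
(j(5, 1)*Y(-5))*17 = ((5*1)*(16/(-5 + 2*I*sqrt(2))))*17 = (5*(16/(-5 + 2*I*sqrt(2))))*17 = (80/(-5 + 2*I*sqrt(2)))*17 = 1360/(-5 + 2*I*sqrt(2))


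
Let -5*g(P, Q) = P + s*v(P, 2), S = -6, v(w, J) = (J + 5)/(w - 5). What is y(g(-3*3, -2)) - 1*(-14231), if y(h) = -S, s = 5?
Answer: 14237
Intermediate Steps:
v(w, J) = (5 + J)/(-5 + w)
g(P, Q) = -7/(-5 + P) - P/5 (g(P, Q) = -(P + 5*((5 + 2)/(-5 + P)))/5 = -(P + 5*(7/(-5 + P)))/5 = -(P + 35/(-5 + P))/5 = -7/(-5 + P) - P/5)
y(h) = 6 (y(h) = -1*(-6) = 6)
y(g(-3*3, -2)) - 1*(-14231) = 6 - 1*(-14231) = 6 + 14231 = 14237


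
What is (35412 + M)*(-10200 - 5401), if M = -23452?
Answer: -186587960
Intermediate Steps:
(35412 + M)*(-10200 - 5401) = (35412 - 23452)*(-10200 - 5401) = 11960*(-15601) = -186587960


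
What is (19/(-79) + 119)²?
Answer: 88021924/6241 ≈ 14104.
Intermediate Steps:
(19/(-79) + 119)² = (19*(-1/79) + 119)² = (-19/79 + 119)² = (9382/79)² = 88021924/6241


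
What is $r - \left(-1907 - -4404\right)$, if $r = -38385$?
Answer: $-40882$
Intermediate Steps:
$r - \left(-1907 - -4404\right) = -38385 - \left(-1907 - -4404\right) = -38385 - \left(-1907 + 4404\right) = -38385 - 2497 = -40882$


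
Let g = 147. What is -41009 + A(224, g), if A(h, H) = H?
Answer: -40862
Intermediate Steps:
-41009 + A(224, g) = -41009 + 147 = -40862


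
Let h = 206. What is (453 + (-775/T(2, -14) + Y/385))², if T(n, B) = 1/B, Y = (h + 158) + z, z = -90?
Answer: 18939286021041/148225 ≈ 1.2777e+8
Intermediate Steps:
Y = 274 (Y = (206 + 158) - 90 = 364 - 90 = 274)
(453 + (-775/T(2, -14) + Y/385))² = (453 + (-775/(1/(-14)) + 274/385))² = (453 + (-775/(-1/14) + 274*(1/385)))² = (453 + (-775*(-14) + 274/385))² = (453 + (10850 + 274/385))² = (453 + 4177524/385)² = (4351929/385)² = 18939286021041/148225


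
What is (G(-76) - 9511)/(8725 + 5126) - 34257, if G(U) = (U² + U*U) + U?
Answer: -158163914/4617 ≈ -34257.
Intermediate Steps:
G(U) = U + 2*U² (G(U) = (U² + U²) + U = 2*U² + U = U + 2*U²)
(G(-76) - 9511)/(8725 + 5126) - 34257 = (-76*(1 + 2*(-76)) - 9511)/(8725 + 5126) - 34257 = (-76*(1 - 152) - 9511)/13851 - 34257 = (-76*(-151) - 9511)*(1/13851) - 34257 = (11476 - 9511)*(1/13851) - 34257 = 1965*(1/13851) - 34257 = 655/4617 - 34257 = -158163914/4617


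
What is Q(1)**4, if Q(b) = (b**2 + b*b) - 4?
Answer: 16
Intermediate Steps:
Q(b) = -4 + 2*b**2 (Q(b) = (b**2 + b**2) - 4 = 2*b**2 - 4 = -4 + 2*b**2)
Q(1)**4 = (-4 + 2*1**2)**4 = (-4 + 2*1)**4 = (-4 + 2)**4 = (-2)**4 = 16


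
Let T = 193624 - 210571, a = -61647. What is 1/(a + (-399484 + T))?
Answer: -1/478078 ≈ -2.0917e-6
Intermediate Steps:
T = -16947
1/(a + (-399484 + T)) = 1/(-61647 + (-399484 - 16947)) = 1/(-61647 - 416431) = 1/(-478078) = -1/478078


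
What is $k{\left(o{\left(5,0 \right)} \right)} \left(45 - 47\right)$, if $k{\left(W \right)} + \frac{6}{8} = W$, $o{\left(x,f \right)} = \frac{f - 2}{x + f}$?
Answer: $\frac{23}{10} \approx 2.3$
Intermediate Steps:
$o{\left(x,f \right)} = \frac{-2 + f}{f + x}$
$k{\left(W \right)} = - \frac{3}{4} + W$
$k{\left(o{\left(5,0 \right)} \right)} \left(45 - 47\right) = \left(- \frac{3}{4} + \frac{-2 + 0}{0 + 5}\right) \left(45 - 47\right) = \left(- \frac{3}{4} + \frac{1}{5} \left(-2\right)\right) \left(-2\right) = \left(- \frac{3}{4} - \frac{2}{5}\right) \left(-2\right) = \left(- \frac{23}{20}\right) \left(-2\right) = \frac{23}{10}$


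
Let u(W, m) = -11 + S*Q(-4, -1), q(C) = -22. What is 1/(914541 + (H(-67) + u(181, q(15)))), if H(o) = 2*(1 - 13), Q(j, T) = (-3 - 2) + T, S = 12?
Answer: 1/914434 ≈ 1.0936e-6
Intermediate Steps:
Q(j, T) = -5 + T
u(W, m) = -83 (u(W, m) = -11 + 12*(-5 - 1) = -11 + 12*(-6) = -11 - 72 = -83)
H(o) = -24 (H(o) = 2*(-12) = -24)
1/(914541 + (H(-67) + u(181, q(15)))) = 1/(914541 + (-24 - 83)) = 1/(914541 - 107) = 1/914434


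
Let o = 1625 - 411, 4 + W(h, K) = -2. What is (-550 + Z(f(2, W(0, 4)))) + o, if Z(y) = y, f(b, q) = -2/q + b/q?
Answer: 664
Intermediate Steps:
W(h, K) = -6 (W(h, K) = -4 - 2 = -6)
o = 1214
(-550 + Z(f(2, W(0, 4)))) + o = (-550 + (-2 + 2)/(-6)) + 1214 = (-550 - ⅙*0) + 1214 = (-550 + 0) + 1214 = -550 + 1214 = 664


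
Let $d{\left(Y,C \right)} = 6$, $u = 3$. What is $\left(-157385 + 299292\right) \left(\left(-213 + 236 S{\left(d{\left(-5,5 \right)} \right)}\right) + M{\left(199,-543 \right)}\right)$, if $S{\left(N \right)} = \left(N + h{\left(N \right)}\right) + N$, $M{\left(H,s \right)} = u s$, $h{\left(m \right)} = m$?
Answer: $341428242$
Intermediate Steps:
$M{\left(H,s \right)} = 3 s$
$S{\left(N \right)} = 3 N$ ($S{\left(N \right)} = \left(N + N\right) + N = 2 N + N = 3 N$)
$\left(-157385 + 299292\right) \left(\left(-213 + 236 S{\left(d{\left(-5,5 \right)} \right)}\right) + M{\left(199,-543 \right)}\right) = \left(-157385 + 299292\right) \left(\left(-213 + 236 \cdot 3 \cdot 6\right) + 3 \left(-543\right)\right) = 141907 \left(\left(-213 + 236 \cdot 18\right) - 1629\right) = 141907 \left(\left(-213 + 4248\right) - 1629\right) = 141907 \left(4035 - 1629\right) = 141907 \cdot 2406 = 341428242$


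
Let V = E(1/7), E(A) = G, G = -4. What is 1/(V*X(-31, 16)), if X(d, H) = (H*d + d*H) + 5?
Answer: 1/3948 ≈ 0.00025329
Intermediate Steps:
X(d, H) = 5 + 2*H*d (X(d, H) = (H*d + H*d) + 5 = 2*H*d + 5 = 5 + 2*H*d)
E(A) = -4
V = -4
1/(V*X(-31, 16)) = 1/(-4*(5 + 2*16*(-31))) = 1/(-4*(5 - 992)) = 1/(-4*(-987)) = 1/3948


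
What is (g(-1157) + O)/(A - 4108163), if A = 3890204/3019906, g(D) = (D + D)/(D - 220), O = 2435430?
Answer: -5063762411537072/8541711526403349 ≈ -0.59283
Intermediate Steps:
g(D) = 2*D/(-220 + D) (g(D) = (2*D)/(-220 + D) = 2*D/(-220 + D))
A = 1945102/1509953 (A = 3890204*(1/3019906) = 1945102/1509953 ≈ 1.2882)
(g(-1157) + O)/(A - 4108163) = (2*(-1157)/(-220 - 1157) + 2435430)/(1945102/1509953 - 4108163) = (2*(-1157)/(-1377) + 2435430)/(-6203131101237/1509953) = (2*(-1157)*(-1/1377) + 2435430)*(-1509953/6203131101237) = (2314/1377 + 2435430)*(-1509953/6203131101237) = (3353589424/1377)*(-1509953/6203131101237) = -5063762411537072/8541711526403349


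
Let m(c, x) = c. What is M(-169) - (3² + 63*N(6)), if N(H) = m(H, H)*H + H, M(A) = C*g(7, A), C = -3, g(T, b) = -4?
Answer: -2643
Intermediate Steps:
M(A) = 12 (M(A) = -3*(-4) = 12)
N(H) = H + H² (N(H) = H*H + H = H² + H = H + H²)
M(-169) - (3² + 63*N(6)) = 12 - (3² + 63*(6*(1 + 6))) = 12 - (9 + 63*(6*7)) = 12 - (9 + 63*42) = 12 - (9 + 2646) = 12 - 1*2655 = 12 - 2655 = -2643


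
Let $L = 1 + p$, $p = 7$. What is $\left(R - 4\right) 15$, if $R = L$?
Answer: $60$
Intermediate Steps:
$L = 8$ ($L = 1 + 7 = 8$)
$R = 8$
$\left(R - 4\right) 15 = \left(8 - 4\right) 15 = 4 \cdot 15 = 60$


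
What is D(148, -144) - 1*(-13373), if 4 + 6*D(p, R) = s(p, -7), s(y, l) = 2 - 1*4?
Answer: 13372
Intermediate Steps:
s(y, l) = -2 (s(y, l) = 2 - 4 = -2)
D(p, R) = -1 (D(p, R) = -⅔ + (⅙)*(-2) = -⅔ - ⅓ = -1)
D(148, -144) - 1*(-13373) = -1 - 1*(-13373) = -1 + 13373 = 13372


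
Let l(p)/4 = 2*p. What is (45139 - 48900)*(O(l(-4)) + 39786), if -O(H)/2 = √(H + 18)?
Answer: -149635146 + 7522*I*√14 ≈ -1.4964e+8 + 28145.0*I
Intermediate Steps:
l(p) = 8*p (l(p) = 4*(2*p) = 8*p)
O(H) = -2*√(18 + H) (O(H) = -2*√(H + 18) = -2*√(18 + H))
(45139 - 48900)*(O(l(-4)) + 39786) = (45139 - 48900)*(-2*√(18 + 8*(-4)) + 39786) = -3761*(-2*√(18 - 32) + 39786) = -3761*(-2*I*√14 + 39786) = -3761*(39786 - 2*I*√14) = -149635146 + 7522*I*√14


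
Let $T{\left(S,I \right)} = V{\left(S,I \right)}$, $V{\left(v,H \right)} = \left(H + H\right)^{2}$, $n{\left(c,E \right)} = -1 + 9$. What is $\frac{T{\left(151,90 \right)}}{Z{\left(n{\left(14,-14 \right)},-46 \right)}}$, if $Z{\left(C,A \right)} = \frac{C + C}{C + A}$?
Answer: $-76950$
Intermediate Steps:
$n{\left(c,E \right)} = 8$
$Z{\left(C,A \right)} = \frac{2 C}{A + C}$
$V{\left(v,H \right)} = 4 H^{2}$ ($V{\left(v,H \right)} = \left(2 H\right)^{2} = 4 H^{2}$)
$T{\left(S,I \right)} = 4 I^{2}$
$\frac{T{\left(151,90 \right)}}{Z{\left(n{\left(14,-14 \right)},-46 \right)}} = \frac{4 \cdot 90^{2}}{2 \cdot 8 \frac{1}{-46 + 8}} = \frac{4 \cdot 8100}{2 \cdot 8 \frac{1}{-38}} = \frac{32400}{2 \cdot 8 \left(- \frac{1}{38}\right)} = \frac{32400}{- \frac{8}{19}} = 32400 \left(- \frac{19}{8}\right) = -76950$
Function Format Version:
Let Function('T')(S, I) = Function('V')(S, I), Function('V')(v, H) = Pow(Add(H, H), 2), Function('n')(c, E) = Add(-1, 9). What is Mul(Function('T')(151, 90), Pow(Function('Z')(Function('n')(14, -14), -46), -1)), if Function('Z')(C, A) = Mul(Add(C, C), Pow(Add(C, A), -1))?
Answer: -76950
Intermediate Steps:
Function('n')(c, E) = 8
Function('Z')(C, A) = Mul(2, C, Pow(Add(A, C), -1)) (Function('Z')(C, A) = Mul(Mul(2, C), Pow(Add(A, C), -1)) = Mul(2, C, Pow(Add(A, C), -1)))
Function('V')(v, H) = Mul(4, Pow(H, 2)) (Function('V')(v, H) = Pow(Mul(2, H), 2) = Mul(4, Pow(H, 2)))
Function('T')(S, I) = Mul(4, Pow(I, 2))
Mul(Function('T')(151, 90), Pow(Function('Z')(Function('n')(14, -14), -46), -1)) = Mul(Mul(4, Pow(90, 2)), Pow(Mul(2, 8, Pow(Add(-46, 8), -1)), -1)) = Mul(Mul(4, 8100), Pow(Mul(2, 8, Pow(-38, -1)), -1)) = Mul(32400, Pow(Mul(2, 8, Rational(-1, 38)), -1)) = Mul(32400, Pow(Rational(-8, 19), -1)) = Mul(32400, Rational(-19, 8)) = -76950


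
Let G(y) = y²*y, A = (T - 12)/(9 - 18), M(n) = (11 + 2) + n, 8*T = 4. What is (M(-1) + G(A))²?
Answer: 6748786801/34012224 ≈ 198.42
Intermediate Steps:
T = ½ (T = (⅛)*4 = ½ ≈ 0.50000)
M(n) = 13 + n
A = 23/18 (A = (½ - 12)/(9 - 18) = -23/2/(-9) = -23/2*(-⅑) = 23/18 ≈ 1.2778)
G(y) = y³
(M(-1) + G(A))² = ((13 - 1) + (23/18)³)² = (12 + 12167/5832)² = (82151/5832)² = 6748786801/34012224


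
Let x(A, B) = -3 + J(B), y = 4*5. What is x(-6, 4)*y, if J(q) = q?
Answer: 20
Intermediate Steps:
y = 20
x(A, B) = -3 + B
x(-6, 4)*y = (-3 + 4)*20 = 1*20 = 20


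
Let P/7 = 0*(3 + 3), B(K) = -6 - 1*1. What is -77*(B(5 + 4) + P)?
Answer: 539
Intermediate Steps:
B(K) = -7 (B(K) = -6 - 1 = -7)
P = 0 (P = 7*(0*(3 + 3)) = 7*(0*6) = 7*0 = 0)
-77*(B(5 + 4) + P) = -77*(-7 + 0) = -77*(-7) = 539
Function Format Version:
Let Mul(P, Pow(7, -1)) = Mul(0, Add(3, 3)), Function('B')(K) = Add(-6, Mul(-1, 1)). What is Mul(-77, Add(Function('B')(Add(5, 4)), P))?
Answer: 539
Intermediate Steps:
Function('B')(K) = -7 (Function('B')(K) = Add(-6, -1) = -7)
P = 0 (P = Mul(7, Mul(0, Add(3, 3))) = Mul(7, Mul(0, 6)) = Mul(7, 0) = 0)
Mul(-77, Add(Function('B')(Add(5, 4)), P)) = Mul(-77, Add(-7, 0)) = Mul(-77, -7) = 539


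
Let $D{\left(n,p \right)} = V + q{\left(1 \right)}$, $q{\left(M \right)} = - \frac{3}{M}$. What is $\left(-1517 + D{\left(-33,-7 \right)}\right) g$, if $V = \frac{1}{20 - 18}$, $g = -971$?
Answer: $\frac{2950869}{2} \approx 1.4754 \cdot 10^{6}$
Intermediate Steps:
$V = \frac{1}{2} \approx 0.5$
$D{\left(n,p \right)} = - \frac{5}{2}$ ($D{\left(n,p \right)} = \frac{1}{2} - \frac{3}{1} = \frac{1}{2} - 3 = - \frac{5}{2}$)
$\left(-1517 + D{\left(-33,-7 \right)}\right) g = \left(-1517 - \frac{5}{2}\right) \left(-971\right) = \left(- \frac{3039}{2}\right) \left(-971\right) = \frac{2950869}{2}$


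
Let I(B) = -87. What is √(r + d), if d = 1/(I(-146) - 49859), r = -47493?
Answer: I*√118476176339534/49946 ≈ 217.93*I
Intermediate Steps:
d = -1/49946 (d = 1/(-87 - 49859) = 1/(-49946) = -1/49946 ≈ -2.0022e-5)
√(r + d) = √(-47493 - 1/49946) = √(-2372085379/49946) = I*√118476176339534/49946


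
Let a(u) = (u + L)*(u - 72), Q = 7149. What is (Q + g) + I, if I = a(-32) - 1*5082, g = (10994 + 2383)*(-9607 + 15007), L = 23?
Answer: 72238803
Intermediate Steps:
a(u) = (-72 + u)*(23 + u) (a(u) = (u + 23)*(u - 72) = (23 + u)*(-72 + u) = (-72 + u)*(23 + u))
g = 72235800 (g = 13377*5400 = 72235800)
I = -4146 (I = (-1656 + (-32)**2 - 49*(-32)) - 1*5082 = (-1656 + 1024 + 1568) - 5082 = 936 - 5082 = -4146)
(Q + g) + I = (7149 + 72235800) - 4146 = 72242949 - 4146 = 72238803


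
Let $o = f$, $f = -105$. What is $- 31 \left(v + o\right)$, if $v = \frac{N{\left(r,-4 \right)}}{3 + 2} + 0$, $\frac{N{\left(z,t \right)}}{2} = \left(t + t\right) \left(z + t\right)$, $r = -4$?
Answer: $\frac{12307}{5} \approx 2461.4$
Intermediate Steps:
$N{\left(z,t \right)} = 4 t \left(t + z\right)$ ($N{\left(z,t \right)} = 2 \left(t + t\right) \left(z + t\right) = 2 \cdot 2 t \left(t + z\right) = 4 t \left(t + z\right)$)
$o = -105$
$v = \frac{128}{5}$ ($v = \frac{4 \left(-4\right) \left(-4 - 4\right)}{3 + 2} + 0 = \frac{4 \left(-4\right) \left(-8\right)}{5} + 0 = \frac{1}{5} \cdot 128 + 0 = \frac{128}{5} + 0 = \frac{128}{5} \approx 25.6$)
$- 31 \left(v + o\right) = - 31 \left(\frac{128}{5} - 105\right) = \left(-31\right) \left(- \frac{397}{5}\right) = \frac{12307}{5}$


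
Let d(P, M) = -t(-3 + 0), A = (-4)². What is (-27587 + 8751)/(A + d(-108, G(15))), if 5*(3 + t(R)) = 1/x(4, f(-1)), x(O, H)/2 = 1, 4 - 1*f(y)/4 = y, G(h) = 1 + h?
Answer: -188360/189 ≈ -996.61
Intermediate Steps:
f(y) = 16 - 4*y
x(O, H) = 2 (x(O, H) = 2*1 = 2)
t(R) = -29/10 (t(R) = -3 + (⅕)/2 = -3 + (⅕)*(½) = -3 + ⅒ = -29/10)
A = 16
d(P, M) = 29/10 (d(P, M) = -1*(-29/10) = 29/10)
(-27587 + 8751)/(A + d(-108, G(15))) = (-27587 + 8751)/(16 + 29/10) = -18836/189/10 = -18836*10/189 = -188360/189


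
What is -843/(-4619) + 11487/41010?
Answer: 29209961/63141730 ≈ 0.46261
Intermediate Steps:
-843/(-4619) + 11487/41010 = -843*(-1/4619) + 11487*(1/41010) = 843/4619 + 3829/13670 = 29209961/63141730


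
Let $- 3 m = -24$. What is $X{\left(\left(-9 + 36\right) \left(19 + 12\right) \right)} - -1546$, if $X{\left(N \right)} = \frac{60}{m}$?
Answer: $\frac{3107}{2} \approx 1553.5$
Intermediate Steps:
$m = 8$ ($m = \left(- \frac{1}{3}\right) \left(-24\right) = 8$)
$X{\left(N \right)} = \frac{15}{2}$ ($X{\left(N \right)} = \frac{60}{8} = 60 \cdot \frac{1}{8} = \frac{15}{2}$)
$X{\left(\left(-9 + 36\right) \left(19 + 12\right) \right)} - -1546 = \frac{15}{2} - -1546 = \frac{15}{2} + 1546 = \frac{3107}{2}$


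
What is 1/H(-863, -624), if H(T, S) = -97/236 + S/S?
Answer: 236/139 ≈ 1.6978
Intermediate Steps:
H(T, S) = 139/236 (H(T, S) = -97*1/236 + 1 = -97/236 + 1 = 139/236)
1/H(-863, -624) = 1/(139/236) = 236/139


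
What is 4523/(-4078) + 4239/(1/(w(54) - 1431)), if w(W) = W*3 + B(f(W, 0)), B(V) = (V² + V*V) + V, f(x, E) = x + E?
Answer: 79812421591/4078 ≈ 1.9571e+7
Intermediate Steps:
f(x, E) = E + x
B(V) = V + 2*V² (B(V) = (V² + V²) + V = 2*V² + V = V + 2*V²)
w(W) = 3*W + W*(1 + 2*W) (w(W) = W*3 + (0 + W)*(1 + 2*(0 + W)) = 3*W + W*(1 + 2*W))
4523/(-4078) + 4239/(1/(w(54) - 1431)) = 4523/(-4078) + 4239/(1/(2*54*(2 + 54) - 1431)) = 4523*(-1/4078) + 4239/(1/(2*54*56 - 1431)) = -4523/4078 + 4239/(1/(6048 - 1431)) = -4523/4078 + 4239/(1/4617) = -4523/4078 + 4239*4617 = -4523/4078 + 19571463 = 79812421591/4078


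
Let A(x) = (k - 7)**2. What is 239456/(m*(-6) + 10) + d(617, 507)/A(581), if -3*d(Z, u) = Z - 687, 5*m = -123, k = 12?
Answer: 4492558/2955 ≈ 1520.3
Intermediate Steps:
m = -123/5 (m = (1/5)*(-123) = -123/5 ≈ -24.600)
d(Z, u) = 229 - Z/3 (d(Z, u) = -(Z - 687)/3 = -(-687 + Z)/3 = 229 - Z/3)
A(x) = 25 (A(x) = (12 - 7)**2 = 5**2 = 25)
239456/(m*(-6) + 10) + d(617, 507)/A(581) = 239456/(-123/5*(-6) + 10) + (229 - 1/3*617)/25 = 239456/(738/5 + 10) + (229 - 617/3)*(1/25) = 239456/(788/5) + (70/3)*(1/25) = 239456*(5/788) + 14/15 = 299320/197 + 14/15 = 4492558/2955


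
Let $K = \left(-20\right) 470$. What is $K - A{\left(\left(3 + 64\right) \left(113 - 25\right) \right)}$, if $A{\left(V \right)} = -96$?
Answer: $-9304$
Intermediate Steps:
$K = -9400$
$K - A{\left(\left(3 + 64\right) \left(113 - 25\right) \right)} = -9400 - -96 = -9400 + 96 = -9304$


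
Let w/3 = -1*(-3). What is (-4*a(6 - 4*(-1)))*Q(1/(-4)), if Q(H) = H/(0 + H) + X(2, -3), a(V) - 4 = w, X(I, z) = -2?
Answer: 52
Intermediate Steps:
w = 9 (w = 3*(-1*(-3)) = 3*3 = 9)
a(V) = 13 (a(V) = 4 + 9 = 13)
Q(H) = -1 (Q(H) = H/(0 + H) - 2 = H/H - 2 = 1 - 2 = -1)
(-4*a(6 - 4*(-1)))*Q(1/(-4)) = -4*13*(-1) = -52*(-1) = 52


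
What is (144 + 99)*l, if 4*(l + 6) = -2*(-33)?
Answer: 5103/2 ≈ 2551.5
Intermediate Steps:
l = 21/2 (l = -6 + (-2*(-33))/4 = -6 + (¼)*66 = -6 + 33/2 = 21/2 ≈ 10.500)
(144 + 99)*l = (144 + 99)*(21/2) = 243*(21/2) = 5103/2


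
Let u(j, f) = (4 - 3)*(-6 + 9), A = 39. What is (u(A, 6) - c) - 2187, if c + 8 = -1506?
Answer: -670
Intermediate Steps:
c = -1514 (c = -8 - 1506 = -1514)
u(j, f) = 3 (u(j, f) = 1*3 = 3)
(u(A, 6) - c) - 2187 = (3 - 1*(-1514)) - 2187 = (3 + 1514) - 2187 = 1517 - 2187 = -670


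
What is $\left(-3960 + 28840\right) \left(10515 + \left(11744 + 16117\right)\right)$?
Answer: $954794880$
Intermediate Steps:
$\left(-3960 + 28840\right) \left(10515 + \left(11744 + 16117\right)\right) = 24880 \left(10515 + 27861\right) = 24880 \cdot 38376 = 954794880$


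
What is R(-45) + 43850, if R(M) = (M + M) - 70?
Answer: 43690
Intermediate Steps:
R(M) = -70 + 2*M (R(M) = 2*M - 70 = -70 + 2*M)
R(-45) + 43850 = (-70 + 2*(-45)) + 43850 = (-70 - 90) + 43850 = -160 + 43850 = 43690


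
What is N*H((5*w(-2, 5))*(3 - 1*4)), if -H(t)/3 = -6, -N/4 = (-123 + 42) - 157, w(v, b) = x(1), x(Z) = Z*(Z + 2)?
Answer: 17136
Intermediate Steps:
x(Z) = Z*(2 + Z)
w(v, b) = 3 (w(v, b) = 1*(2 + 1) = 1*3 = 3)
N = 952 (N = -4*((-123 + 42) - 157) = -4*(-81 - 157) = -4*(-238) = 952)
H(t) = 18 (H(t) = -3*(-6) = 18)
N*H((5*w(-2, 5))*(3 - 1*4)) = 952*18 = 17136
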